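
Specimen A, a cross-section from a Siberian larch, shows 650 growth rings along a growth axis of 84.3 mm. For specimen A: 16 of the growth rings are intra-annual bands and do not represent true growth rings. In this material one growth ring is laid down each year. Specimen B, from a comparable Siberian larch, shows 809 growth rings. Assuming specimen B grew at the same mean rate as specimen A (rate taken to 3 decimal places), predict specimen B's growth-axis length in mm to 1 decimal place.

Specimen A: after corrections the count is 650 − 16 = 634 growth rings.
A: Extension rate ≈ 84.3 / 634 = 0.133 mm/yr.
For B, 0.133 mm/year × 809 years = 107.6 mm.

107.6 mm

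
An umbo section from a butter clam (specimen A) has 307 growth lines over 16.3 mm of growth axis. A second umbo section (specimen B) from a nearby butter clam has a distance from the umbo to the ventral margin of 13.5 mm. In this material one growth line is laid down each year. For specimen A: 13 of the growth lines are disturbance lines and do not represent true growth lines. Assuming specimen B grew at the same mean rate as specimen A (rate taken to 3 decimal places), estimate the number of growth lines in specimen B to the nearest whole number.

245 growth lines

Specimen A: adjusted count: 307 − 13 = 294 growth lines.
A: 16.3 mm over 294 years gives 16.3 / 294 ≈ 0.055 mm/yr.
B spans 13.5 / 0.055 = 245.45 years ≈ 245 growth lines.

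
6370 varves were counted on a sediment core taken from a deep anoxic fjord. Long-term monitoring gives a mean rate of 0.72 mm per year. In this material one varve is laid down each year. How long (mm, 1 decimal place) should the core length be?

4586.4 mm

The record spans 6370 years at 0.72 mm per year.
6370 years at 0.72 mm/year gives 0.72 × 6370 = 4586.4 mm.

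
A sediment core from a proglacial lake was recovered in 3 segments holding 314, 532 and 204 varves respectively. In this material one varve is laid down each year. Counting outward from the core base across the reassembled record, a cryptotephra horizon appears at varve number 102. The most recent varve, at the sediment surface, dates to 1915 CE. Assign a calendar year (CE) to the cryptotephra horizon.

967 CE

Total varves = 314 + 532 + 204 = 1050.
Between varve 102 and the sediment surface there are 1050 − 102 = 948 varves.
Counting back 948 years from 1915 CE places the cryptotephra horizon in 1915 − 948 = 967 CE.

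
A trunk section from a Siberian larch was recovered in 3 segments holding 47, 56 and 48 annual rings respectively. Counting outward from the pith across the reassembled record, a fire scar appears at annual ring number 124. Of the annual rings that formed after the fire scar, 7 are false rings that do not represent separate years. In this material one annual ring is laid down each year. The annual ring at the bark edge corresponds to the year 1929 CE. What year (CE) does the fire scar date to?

1909 CE

Total annual rings = 47 + 56 + 48 = 151.
The fire scar sits at annual ring 124 from the pith, so 151 − 124 = 27 annual rings formed after it.
27 − 7 false = 20 true annual rings after the fire scar.
1929 − 20 = 1909 CE.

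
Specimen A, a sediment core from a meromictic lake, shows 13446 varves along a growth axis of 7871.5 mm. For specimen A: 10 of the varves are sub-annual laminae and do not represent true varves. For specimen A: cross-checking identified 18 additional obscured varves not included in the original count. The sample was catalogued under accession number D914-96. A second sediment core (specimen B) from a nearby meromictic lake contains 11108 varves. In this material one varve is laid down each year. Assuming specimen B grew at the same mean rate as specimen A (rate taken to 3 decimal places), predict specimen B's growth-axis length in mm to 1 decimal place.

Specimen A: adjusted count: 13446 − 10 + 18 = 13454 varves.
A: Extension rate ≈ 7871.5 / 13454 = 0.585 mm per year.
B's length ≈ 0.585 × 11108 = 6498.2 mm.

6498.2 mm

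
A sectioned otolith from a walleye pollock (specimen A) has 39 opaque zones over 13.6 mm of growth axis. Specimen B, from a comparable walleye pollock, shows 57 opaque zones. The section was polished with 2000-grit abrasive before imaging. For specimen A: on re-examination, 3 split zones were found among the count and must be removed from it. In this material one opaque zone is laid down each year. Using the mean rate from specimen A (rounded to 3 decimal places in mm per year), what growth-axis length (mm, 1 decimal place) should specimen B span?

21.5 mm

Specimen A: true opaque zone count = 39 − 3 = 36.
A: 13.6 mm over 36 years gives 13.6 / 36 ≈ 0.378 mm/yr.
B's length ≈ 0.378 × 57 = 21.5 mm.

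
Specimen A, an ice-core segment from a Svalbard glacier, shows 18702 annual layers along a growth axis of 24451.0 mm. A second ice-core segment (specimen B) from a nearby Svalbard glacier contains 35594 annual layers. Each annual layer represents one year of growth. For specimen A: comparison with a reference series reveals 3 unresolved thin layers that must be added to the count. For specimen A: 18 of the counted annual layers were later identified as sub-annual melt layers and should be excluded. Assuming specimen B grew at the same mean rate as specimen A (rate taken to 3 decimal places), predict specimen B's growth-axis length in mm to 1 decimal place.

46557.0 mm

Specimen A: true annual layer count = 18702 − 18 + 3 = 18687.
A: 24451.0 mm over 18687 years gives 24451.0 / 18687 ≈ 1.308 mm per year.
For B, 1.308 mm/year × 35594 years = 46557.0 mm.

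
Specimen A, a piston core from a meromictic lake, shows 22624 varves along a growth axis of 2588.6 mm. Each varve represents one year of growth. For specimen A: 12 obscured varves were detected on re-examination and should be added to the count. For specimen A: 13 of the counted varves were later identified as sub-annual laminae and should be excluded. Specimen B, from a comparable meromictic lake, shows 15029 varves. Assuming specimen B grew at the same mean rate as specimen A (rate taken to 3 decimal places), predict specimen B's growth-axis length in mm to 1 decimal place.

Specimen A: correcting the raw count gives 22624 − 13 + 12 = 22623 true varves.
A: 2588.6 mm over 22623 years gives 2588.6 / 22623 ≈ 0.114 mm/yr.
For B, 0.114 mm/year × 15029 years = 1713.3 mm.

1713.3 mm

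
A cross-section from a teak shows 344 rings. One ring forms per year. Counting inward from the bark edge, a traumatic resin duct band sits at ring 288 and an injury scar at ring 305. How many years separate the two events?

17 years

305 − 288 = 17 rings lie between the two events.
That is 17 years at one ring per year.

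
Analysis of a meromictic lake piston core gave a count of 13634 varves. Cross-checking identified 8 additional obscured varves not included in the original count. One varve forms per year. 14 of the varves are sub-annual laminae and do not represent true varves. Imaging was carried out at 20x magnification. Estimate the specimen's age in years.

13628 years

True varve count = 13634 − 14 + 8 = 13628.
With a one-to-one varve periodicity this is 13628 years.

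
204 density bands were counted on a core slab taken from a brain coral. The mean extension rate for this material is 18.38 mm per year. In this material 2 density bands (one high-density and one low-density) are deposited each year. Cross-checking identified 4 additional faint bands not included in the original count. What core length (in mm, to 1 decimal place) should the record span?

True density band count = 204 + 4 = 208.
Dividing by 2 density bands per year: 208 / 2 = 104 years.
Length ≈ 18.38 × 104 = 1911.5 mm.

1911.5 mm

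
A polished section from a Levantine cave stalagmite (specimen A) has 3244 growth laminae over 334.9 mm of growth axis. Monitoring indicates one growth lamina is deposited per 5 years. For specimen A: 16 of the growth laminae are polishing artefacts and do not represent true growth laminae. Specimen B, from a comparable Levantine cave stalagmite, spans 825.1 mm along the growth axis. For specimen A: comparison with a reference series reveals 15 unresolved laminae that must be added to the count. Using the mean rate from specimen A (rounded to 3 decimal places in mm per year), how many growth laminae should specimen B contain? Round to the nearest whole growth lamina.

Specimen A: correcting the raw count gives 3244 − 16 + 15 = 3243 true growth laminae.
Specimen A: at 5 years per growth lamina, 3243 × 5 = 16215 years.
A: Mean rate = 334.9 mm / 16215 years ≈ 0.021 mm per year.
B spans 825.1 / 0.021 = 39290.48 years; at 5 years per growth lamina that is 39290.48 / 5 ≈ 7858 growth laminae.

7858 growth laminae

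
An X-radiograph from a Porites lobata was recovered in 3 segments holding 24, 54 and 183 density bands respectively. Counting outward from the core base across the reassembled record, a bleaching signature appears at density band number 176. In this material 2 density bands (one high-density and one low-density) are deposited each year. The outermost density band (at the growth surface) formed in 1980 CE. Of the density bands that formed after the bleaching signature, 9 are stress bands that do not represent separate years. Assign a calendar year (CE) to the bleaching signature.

1942 CE

Total density bands = 24 + 54 + 183 = 261.
Between density band 176 and the growth surface there are 261 − 176 = 85 density bands.
85 − 9 false = 76 true density bands after the bleaching signature.
76 density bands at 2 per year is 76 / 2 = 38 years.
1980 − 38 = 1942 CE.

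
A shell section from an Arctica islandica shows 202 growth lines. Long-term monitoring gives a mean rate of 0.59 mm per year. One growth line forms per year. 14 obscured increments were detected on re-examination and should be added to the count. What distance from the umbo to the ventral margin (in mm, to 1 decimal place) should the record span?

Correcting the raw count gives 202 + 14 = 216 true growth lines.
Predicted length = 0.59 mm/year × 216 years = 127.4 mm.

127.4 mm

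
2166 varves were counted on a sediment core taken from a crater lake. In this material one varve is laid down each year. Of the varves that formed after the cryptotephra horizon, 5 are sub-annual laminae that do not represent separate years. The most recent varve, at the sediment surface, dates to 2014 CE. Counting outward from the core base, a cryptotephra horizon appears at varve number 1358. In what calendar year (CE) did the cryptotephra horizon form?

1211 CE

2166 − 1358 = 808 varves lie beyond the cryptotephra horizon toward the sediment surface.
Excluding 5 false varves: 808 − 5 = 803.
Counting back 803 years from 2014 CE places the cryptotephra horizon in 2014 − 803 = 1211 CE.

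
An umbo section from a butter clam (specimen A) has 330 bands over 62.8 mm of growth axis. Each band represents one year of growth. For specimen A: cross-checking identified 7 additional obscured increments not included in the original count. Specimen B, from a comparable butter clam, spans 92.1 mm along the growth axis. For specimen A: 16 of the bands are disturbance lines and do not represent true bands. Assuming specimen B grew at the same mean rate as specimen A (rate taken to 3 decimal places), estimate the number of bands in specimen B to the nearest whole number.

470 bands

Specimen A: correcting the raw count gives 330 − 16 + 7 = 321 true bands.
A: 62.8 mm over 321 years gives 62.8 / 321 ≈ 0.196 mm/yr.
Specimen B: 92.1 mm / 0.196 mm per year = 469.90 years ≈ 470 bands.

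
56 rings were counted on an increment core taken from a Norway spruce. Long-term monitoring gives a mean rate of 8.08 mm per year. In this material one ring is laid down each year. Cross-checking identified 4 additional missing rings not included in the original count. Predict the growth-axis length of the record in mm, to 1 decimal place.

484.8 mm

True ring count = 56 + 4 = 60.
60 years at 8.08 mm/year gives 8.08 × 60 = 484.8 mm.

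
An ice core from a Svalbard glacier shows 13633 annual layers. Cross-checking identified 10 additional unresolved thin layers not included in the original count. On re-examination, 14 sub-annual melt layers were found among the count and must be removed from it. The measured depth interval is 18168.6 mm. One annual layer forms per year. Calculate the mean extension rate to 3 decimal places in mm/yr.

1.333 mm/yr

Adjusted count: 13633 − 14 + 10 = 13629 annual layers.
Extension rate ≈ 18168.6 / 13629 = 1.333 mm/yr.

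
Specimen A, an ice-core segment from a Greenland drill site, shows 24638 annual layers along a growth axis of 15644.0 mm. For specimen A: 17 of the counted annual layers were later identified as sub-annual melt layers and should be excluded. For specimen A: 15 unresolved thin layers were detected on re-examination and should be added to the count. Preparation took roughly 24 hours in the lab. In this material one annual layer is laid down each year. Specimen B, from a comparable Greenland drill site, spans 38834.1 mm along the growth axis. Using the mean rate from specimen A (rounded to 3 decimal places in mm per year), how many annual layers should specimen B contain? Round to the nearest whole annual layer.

61156 annual layers

Specimen A: correcting the raw count gives 24638 − 17 + 15 = 24636 true annual layers.
A: Mean rate = 15644.0 mm / 24636 years ≈ 0.635 mm/year.
Specimen B: 38834.1 mm / 0.635 mm per year = 61156.06 years ≈ 61156 annual layers.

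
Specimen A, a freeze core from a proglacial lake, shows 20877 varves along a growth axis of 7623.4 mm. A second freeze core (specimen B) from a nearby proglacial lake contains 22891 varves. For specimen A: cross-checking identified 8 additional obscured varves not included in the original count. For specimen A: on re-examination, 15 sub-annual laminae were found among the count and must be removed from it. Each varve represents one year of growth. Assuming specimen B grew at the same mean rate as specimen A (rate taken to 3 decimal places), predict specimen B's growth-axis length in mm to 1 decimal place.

Specimen A: true varve count = 20877 − 15 + 8 = 20870.
A: Mean rate = 7623.4 mm / 20870 years ≈ 0.365 mm/year.
B's length ≈ 0.365 × 22891 = 8355.2 mm.

8355.2 mm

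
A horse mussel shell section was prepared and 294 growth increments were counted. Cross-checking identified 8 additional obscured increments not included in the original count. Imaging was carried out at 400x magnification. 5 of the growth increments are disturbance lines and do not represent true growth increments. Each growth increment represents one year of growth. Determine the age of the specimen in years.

297 years

True growth increment count = 294 − 5 + 8 = 297.
With a one-to-one growth increment periodicity this is 297 years.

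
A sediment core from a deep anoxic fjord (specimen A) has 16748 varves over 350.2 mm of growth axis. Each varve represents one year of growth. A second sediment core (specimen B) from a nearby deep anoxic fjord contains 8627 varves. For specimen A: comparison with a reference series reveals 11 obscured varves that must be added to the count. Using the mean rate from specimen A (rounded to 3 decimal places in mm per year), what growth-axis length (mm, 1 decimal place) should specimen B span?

181.2 mm

Specimen A: correcting the raw count gives 16748 + 11 = 16759 true varves.
A: 350.2 mm over 16759 years gives 350.2 / 16759 ≈ 0.021 mm/yr.
Length of B = 0.021 × 8627 = 181.2 mm.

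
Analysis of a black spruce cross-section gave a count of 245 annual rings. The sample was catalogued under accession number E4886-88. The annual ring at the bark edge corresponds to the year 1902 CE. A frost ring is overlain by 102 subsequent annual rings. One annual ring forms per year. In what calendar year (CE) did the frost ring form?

1800 CE

102 annual rings post-date the frost ring.
1902 − 102 = 1800 CE.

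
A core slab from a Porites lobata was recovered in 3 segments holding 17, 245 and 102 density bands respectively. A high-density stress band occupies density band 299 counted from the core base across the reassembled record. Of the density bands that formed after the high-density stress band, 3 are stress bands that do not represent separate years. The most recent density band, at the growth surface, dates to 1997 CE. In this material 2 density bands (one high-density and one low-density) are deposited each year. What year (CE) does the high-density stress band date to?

1966 CE

Total density bands = 17 + 245 + 102 = 364.
The high-density stress band sits at density band 299 from the core base, so 364 − 299 = 65 density bands formed after it.
Removing the 3 false density bands leaves 65 − 3 = 62 true density bands beyond the high-density stress band.
Dividing by 2 density bands per year: 62 / 2 = 31 years.
Counting back 31 years from 1997 CE places the high-density stress band in 1997 − 31 = 1966 CE.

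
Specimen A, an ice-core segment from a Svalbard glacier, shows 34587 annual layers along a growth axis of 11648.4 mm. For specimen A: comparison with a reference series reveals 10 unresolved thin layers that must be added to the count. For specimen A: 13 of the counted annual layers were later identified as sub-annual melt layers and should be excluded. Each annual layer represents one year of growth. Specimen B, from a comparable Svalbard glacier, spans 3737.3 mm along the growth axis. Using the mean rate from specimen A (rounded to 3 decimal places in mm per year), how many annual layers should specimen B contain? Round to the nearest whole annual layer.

11090 annual layers

Specimen A: adjusted count: 34587 − 13 + 10 = 34584 annual layers.
A: Extension rate ≈ 11648.4 / 34584 = 0.337 mm/year.
Specimen B: 3737.3 mm / 0.337 mm per year = 11089.91 years ≈ 11090 annual layers.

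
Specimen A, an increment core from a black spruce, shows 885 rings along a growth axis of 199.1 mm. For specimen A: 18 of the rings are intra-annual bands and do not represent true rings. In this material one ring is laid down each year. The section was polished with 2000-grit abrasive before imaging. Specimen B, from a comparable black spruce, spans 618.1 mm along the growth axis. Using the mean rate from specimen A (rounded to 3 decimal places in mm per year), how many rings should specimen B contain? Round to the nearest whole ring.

2687 rings

Specimen A: true ring count = 885 − 18 = 867.
A: Extension rate ≈ 199.1 / 867 = 0.230 mm/yr.
B spans 618.1 / 0.230 = 2687.39 years ≈ 2687 rings.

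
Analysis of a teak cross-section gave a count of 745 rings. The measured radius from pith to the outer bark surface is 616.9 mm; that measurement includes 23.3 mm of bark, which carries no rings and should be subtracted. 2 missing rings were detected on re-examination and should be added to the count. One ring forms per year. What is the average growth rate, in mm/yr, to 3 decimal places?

After corrections the count is 745 + 2 = 747 rings.
Net length = 616.9 − 23.3 = 593.6 mm.
Extension rate ≈ 593.6 / 747 = 0.795 mm/yr.

0.795 mm/yr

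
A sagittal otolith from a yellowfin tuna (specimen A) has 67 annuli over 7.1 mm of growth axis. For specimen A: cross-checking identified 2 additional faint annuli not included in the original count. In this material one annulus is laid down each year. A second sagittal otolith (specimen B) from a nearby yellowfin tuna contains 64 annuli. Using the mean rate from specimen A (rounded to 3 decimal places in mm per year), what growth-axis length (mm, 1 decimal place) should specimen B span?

6.6 mm

Specimen A: adjusted count: 67 + 2 = 69 annuli.
A: 7.1 mm over 69 years gives 7.1 / 69 ≈ 0.103 mm/yr.
Length of B = 0.103 × 64 = 6.6 mm.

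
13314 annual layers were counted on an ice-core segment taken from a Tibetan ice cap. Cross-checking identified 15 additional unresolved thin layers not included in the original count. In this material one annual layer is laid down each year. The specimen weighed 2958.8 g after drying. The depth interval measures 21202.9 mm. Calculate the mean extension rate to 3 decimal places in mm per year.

1.591 mm per year

Correcting the raw count gives 13314 + 15 = 13329 true annual layers.
21202.9 mm over 13329 years gives 21202.9 / 13329 ≈ 1.591 mm per year.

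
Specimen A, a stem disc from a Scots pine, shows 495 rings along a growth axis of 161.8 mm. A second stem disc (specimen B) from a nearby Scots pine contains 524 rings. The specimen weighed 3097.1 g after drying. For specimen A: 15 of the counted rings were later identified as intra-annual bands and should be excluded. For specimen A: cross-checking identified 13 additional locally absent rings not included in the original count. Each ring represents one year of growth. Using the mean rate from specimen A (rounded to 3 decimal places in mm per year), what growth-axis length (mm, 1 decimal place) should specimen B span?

Specimen A: correcting the raw count gives 495 − 15 + 13 = 493 true rings.
A: Extension rate ≈ 161.8 / 493 = 0.328 mm per year.
For B, 0.328 mm/year × 524 years = 171.9 mm.

171.9 mm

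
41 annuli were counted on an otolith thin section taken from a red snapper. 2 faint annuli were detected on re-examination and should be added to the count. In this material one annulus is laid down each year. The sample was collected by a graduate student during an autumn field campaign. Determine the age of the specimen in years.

Adjusted count: 41 + 2 = 43 annuli.
At one annulus per year, that is 43 years.

43 yr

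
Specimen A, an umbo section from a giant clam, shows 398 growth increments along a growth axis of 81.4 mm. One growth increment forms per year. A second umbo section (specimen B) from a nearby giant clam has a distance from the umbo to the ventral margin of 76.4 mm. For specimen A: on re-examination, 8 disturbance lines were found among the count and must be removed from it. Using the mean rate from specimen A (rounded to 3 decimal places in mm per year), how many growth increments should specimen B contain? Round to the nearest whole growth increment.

Specimen A: true growth increment count = 398 − 8 = 390.
A: 81.4 mm over 390 years gives 81.4 / 390 ≈ 0.209 mm/yr.
Specimen B: 76.4 mm / 0.209 mm per year = 365.55 years ≈ 366 growth increments.

366 growth increments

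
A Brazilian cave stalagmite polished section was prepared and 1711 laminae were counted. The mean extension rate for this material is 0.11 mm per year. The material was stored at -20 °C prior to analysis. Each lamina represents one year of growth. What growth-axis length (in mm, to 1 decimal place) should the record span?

The record spans 1711 years at 0.11 mm per year.
1711 years at 0.11 mm/year gives 0.11 × 1711 = 188.2 mm.

188.2 mm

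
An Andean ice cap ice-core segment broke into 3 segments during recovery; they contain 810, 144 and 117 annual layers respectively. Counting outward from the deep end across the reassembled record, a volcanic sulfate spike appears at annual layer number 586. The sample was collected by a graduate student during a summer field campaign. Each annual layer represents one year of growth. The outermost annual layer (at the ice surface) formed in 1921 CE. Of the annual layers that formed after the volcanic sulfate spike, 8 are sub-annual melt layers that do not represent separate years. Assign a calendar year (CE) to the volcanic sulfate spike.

Total annual layers = 810 + 144 + 117 = 1071.
1071 − 586 = 485 annual layers lie beyond the volcanic sulfate spike toward the ice surface.
Removing the 8 false annual layers leaves 485 − 8 = 477 true annual layers beyond the volcanic sulfate spike.
The annual layer at the ice surface is 1921 CE, so the volcanic sulfate spike dates to 1921 − 477 = 1444 CE.

1444 CE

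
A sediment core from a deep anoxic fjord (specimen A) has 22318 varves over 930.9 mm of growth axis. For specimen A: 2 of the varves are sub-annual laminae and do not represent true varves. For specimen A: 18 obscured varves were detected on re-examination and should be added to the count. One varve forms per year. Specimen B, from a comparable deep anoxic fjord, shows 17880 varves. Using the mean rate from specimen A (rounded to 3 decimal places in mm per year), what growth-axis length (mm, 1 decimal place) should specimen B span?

751.0 mm

Specimen A: correcting the raw count gives 22318 − 2 + 18 = 22334 true varves.
A: 930.9 mm over 22334 years gives 930.9 / 22334 ≈ 0.042 mm/year.
For B, 0.042 mm/year × 17880 years = 751.0 mm.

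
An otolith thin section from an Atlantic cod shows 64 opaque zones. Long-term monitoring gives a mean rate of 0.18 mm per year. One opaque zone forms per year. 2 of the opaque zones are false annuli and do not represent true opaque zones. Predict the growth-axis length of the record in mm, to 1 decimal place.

True opaque zone count = 64 − 2 = 62.
62 years at 0.18 mm/year gives 0.18 × 62 = 11.2 mm.

11.2 mm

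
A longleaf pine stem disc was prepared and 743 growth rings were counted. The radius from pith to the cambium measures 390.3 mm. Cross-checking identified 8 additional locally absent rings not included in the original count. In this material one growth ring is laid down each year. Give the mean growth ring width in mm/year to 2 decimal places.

Adjusted count: 743 + 8 = 751 growth rings.
Mean rate = 390.3 mm / 751 years ≈ 0.52 mm/year.

0.52 mm/year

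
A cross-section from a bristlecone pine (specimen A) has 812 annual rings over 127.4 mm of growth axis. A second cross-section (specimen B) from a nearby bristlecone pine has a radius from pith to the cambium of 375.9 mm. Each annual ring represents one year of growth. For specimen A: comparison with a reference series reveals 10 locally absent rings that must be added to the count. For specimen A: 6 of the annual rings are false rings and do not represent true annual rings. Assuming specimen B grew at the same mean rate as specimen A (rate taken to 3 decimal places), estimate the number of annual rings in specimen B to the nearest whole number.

2410 annual rings

Specimen A: after corrections the count is 812 − 6 + 10 = 816 annual rings.
A: Extension rate ≈ 127.4 / 816 = 0.156 mm per year.
B spans 375.9 / 0.156 = 2409.62 years ≈ 2410 annual rings.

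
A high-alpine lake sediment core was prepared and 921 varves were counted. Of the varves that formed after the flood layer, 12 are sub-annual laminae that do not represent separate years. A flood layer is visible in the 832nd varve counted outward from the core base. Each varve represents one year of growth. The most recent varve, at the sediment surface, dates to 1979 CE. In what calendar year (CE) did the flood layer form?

1902 CE

Between varve 832 and the sediment surface there are 921 − 832 = 89 varves.
Excluding 12 false varves: 89 − 12 = 77.
Counting back 77 years from 1979 CE places the flood layer in 1979 − 77 = 1902 CE.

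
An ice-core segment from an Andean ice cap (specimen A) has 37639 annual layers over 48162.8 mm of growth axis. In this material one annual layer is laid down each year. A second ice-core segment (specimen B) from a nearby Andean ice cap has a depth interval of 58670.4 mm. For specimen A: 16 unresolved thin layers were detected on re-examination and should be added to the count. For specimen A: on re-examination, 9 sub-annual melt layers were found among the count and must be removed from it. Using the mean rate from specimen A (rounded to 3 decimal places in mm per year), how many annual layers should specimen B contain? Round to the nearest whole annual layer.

45872 annual layers

Specimen A: correcting the raw count gives 37639 − 9 + 16 = 37646 true annual layers.
A: Mean rate = 48162.8 mm / 37646 years ≈ 1.279 mm/yr.
For B, 58670.4 / 1.279 = 45872.09 years ≈ 45872 annual layers.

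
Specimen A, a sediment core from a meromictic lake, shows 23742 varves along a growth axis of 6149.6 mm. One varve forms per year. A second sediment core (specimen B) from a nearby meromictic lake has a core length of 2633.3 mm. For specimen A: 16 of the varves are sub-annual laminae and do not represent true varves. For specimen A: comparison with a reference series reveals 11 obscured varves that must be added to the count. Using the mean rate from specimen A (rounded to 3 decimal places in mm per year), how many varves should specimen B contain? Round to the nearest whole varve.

10167 varves

Specimen A: true varve count = 23742 − 16 + 11 = 23737.
A: 6149.6 mm over 23737 years gives 6149.6 / 23737 ≈ 0.259 mm/yr.
Specimen B: 2633.3 mm / 0.259 mm per year = 10167.18 years ≈ 10167 varves.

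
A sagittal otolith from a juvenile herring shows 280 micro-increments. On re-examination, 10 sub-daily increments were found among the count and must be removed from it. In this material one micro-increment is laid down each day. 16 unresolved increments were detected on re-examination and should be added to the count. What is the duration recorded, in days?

Adjusted count: 280 − 10 + 16 = 286 micro-increments.
With a one-to-one micro-increment periodicity this is 286 days.

286 days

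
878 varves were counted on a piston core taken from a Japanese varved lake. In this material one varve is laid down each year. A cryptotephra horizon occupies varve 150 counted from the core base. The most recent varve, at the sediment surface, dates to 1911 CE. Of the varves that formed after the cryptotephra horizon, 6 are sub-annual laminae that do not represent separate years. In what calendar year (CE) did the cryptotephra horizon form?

1189 CE

The cryptotephra horizon sits at varve 150 from the core base, so 878 − 150 = 728 varves formed after it.
Excluding 6 false varves: 728 − 6 = 722.
The varve at the sediment surface is 1911 CE, so the cryptotephra horizon dates to 1911 − 722 = 1189 CE.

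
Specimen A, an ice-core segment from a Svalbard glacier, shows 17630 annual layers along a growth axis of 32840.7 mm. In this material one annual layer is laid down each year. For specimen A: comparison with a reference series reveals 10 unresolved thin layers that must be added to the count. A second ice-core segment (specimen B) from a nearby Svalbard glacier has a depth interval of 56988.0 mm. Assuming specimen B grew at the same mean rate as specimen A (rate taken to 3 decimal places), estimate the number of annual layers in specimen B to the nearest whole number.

30606 annual layers

Specimen A: true annual layer count = 17630 + 10 = 17640.
A: Extension rate ≈ 32840.7 / 17640 = 1.862 mm/year.
B spans 56988.0 / 1.862 = 30605.80 years ≈ 30606 annual layers.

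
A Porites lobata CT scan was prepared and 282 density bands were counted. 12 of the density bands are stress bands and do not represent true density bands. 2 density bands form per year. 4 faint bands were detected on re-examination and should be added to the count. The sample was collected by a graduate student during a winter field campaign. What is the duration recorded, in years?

137 years

After corrections the count is 282 − 12 + 4 = 274 density bands.
274 density bands at 2 per year is 274 / 2 = 137 years.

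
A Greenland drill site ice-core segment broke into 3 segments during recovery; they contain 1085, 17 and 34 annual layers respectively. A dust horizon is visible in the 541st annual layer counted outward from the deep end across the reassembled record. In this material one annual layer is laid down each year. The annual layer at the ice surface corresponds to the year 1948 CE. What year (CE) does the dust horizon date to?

1353 CE

Total annual layers = 1085 + 17 + 34 = 1136.
The dust horizon sits at annual layer 541 from the deep end, so 1136 − 541 = 595 annual layers formed after it.
The annual layer at the ice surface is 1948 CE, so the dust horizon dates to 1948 − 595 = 1353 CE.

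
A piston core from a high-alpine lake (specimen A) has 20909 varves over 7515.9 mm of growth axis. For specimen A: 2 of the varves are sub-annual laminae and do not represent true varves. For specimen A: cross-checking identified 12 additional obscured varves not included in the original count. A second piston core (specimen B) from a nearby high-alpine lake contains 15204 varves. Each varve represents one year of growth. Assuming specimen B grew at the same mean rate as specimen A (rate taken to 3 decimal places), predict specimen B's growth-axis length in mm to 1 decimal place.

5458.2 mm

Specimen A: correcting the raw count gives 20909 − 2 + 12 = 20919 true varves.
A: Extension rate ≈ 7515.9 / 20919 = 0.359 mm/yr.
Length of B = 0.359 × 15204 = 5458.2 mm.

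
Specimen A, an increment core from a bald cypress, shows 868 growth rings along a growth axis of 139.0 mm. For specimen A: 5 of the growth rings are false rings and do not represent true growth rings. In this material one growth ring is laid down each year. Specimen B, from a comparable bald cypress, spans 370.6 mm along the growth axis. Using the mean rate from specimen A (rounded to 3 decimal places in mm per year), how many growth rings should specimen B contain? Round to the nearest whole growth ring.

Specimen A: adjusted count: 868 − 5 = 863 growth rings.
A: Mean rate = 139.0 mm / 863 years ≈ 0.161 mm per year.
For B, 370.6 / 0.161 = 2301.86 years ≈ 2302 growth rings.

2302 growth rings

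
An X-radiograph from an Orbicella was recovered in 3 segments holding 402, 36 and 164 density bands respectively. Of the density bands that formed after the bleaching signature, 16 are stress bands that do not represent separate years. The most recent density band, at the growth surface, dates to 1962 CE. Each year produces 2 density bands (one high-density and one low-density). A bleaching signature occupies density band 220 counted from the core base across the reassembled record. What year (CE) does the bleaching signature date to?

1779 CE

Total density bands = 402 + 36 + 164 = 602.
The bleaching signature sits at density band 220 from the core base, so 602 − 220 = 382 density bands formed after it.
Excluding 16 false density bands: 382 − 16 = 366.
Dividing by 2 density bands per year: 366 / 2 = 183 years.
The density band at the growth surface is 1962 CE, so the bleaching signature dates to 1962 − 183 = 1779 CE.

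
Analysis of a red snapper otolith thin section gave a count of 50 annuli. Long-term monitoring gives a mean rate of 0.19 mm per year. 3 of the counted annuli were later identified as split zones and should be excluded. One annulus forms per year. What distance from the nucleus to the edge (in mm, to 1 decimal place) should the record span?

Correcting the raw count gives 50 − 3 = 47 true annuli.
Length ≈ 0.19 × 47 = 8.9 mm.

8.9 mm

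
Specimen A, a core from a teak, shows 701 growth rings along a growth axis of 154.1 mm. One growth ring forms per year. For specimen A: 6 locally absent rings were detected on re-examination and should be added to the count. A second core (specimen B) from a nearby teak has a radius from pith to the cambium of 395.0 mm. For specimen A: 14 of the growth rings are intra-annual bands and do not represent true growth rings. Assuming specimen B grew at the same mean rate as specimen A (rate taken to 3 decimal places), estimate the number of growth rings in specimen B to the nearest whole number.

Specimen A: correcting the raw count gives 701 − 14 + 6 = 693 true growth rings.
A: Mean rate = 154.1 mm / 693 years ≈ 0.222 mm/year.
Specimen B: 395.0 mm / 0.222 mm per year = 1779.28 years ≈ 1779 growth rings.

1779 growth rings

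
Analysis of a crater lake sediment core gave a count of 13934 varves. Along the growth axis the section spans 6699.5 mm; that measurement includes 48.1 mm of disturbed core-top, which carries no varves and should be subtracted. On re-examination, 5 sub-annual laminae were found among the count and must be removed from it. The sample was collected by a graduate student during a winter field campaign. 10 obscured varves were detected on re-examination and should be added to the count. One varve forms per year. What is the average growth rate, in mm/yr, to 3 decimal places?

After corrections the count is 13934 − 5 + 10 = 13939 varves.
Net length = 6699.5 − 48.1 = 6651.4 mm.
6651.4 mm over 13939 years gives 6651.4 / 13939 ≈ 0.477 mm/yr.

0.477 mm/yr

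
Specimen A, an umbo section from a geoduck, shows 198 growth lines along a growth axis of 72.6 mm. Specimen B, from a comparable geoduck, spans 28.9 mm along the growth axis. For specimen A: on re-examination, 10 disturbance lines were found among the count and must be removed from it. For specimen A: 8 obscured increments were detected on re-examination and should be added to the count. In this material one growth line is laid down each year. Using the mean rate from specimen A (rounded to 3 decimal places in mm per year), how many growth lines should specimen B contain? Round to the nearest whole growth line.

78 growth lines

Specimen A: true growth line count = 198 − 10 + 8 = 196.
A: Mean rate = 72.6 mm / 196 years ≈ 0.370 mm/year.
B spans 28.9 / 0.370 = 78.11 years ≈ 78 growth lines.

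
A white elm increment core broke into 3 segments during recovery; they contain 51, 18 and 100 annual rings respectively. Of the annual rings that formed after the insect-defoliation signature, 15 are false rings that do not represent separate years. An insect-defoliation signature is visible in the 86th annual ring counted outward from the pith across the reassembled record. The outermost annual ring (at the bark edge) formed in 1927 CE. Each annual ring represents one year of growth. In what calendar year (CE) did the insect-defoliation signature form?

1859 CE

Total annual rings = 51 + 18 + 100 = 169.
Between annual ring 86 and the bark edge there are 169 − 86 = 83 annual rings.
83 − 15 false = 68 true annual rings after the insect-defoliation signature.
1927 − 68 = 1859 CE.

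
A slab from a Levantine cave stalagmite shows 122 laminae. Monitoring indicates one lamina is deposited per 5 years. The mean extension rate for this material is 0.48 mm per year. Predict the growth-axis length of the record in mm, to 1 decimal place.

292.8 mm

At 5 years per lamina, 122 × 5 = 610 years.
Length ≈ 0.48 × 610 = 292.8 mm.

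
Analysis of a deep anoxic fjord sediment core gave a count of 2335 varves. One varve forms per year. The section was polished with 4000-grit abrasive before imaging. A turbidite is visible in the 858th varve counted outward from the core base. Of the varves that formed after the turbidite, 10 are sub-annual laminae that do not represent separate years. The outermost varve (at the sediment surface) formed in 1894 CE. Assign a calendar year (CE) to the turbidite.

427 CE

The turbidite sits at varve 858 from the core base, so 2335 − 858 = 1477 varves formed after it.
Excluding 10 false varves: 1477 − 10 = 1467.
The varve at the sediment surface is 1894 CE, so the turbidite dates to 1894 − 1467 = 427 CE.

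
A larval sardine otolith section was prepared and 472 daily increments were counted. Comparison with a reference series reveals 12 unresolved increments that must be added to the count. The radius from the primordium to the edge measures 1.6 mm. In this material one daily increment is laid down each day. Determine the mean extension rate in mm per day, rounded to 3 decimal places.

Adjusted count: 472 + 12 = 484 daily increments.
Mean rate = 1.6 mm / 484 days ≈ 0.003 mm per day.

0.003 mm per day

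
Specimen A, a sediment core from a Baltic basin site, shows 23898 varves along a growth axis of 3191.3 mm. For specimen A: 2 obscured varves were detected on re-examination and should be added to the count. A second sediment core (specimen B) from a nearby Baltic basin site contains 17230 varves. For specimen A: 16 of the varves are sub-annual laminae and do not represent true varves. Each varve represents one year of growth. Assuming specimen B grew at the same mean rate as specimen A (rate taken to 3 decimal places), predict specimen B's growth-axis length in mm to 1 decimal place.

2308.8 mm

Specimen A: true varve count = 23898 − 16 + 2 = 23884.
A: Extension rate ≈ 3191.3 / 23884 = 0.134 mm/yr.
B's length ≈ 0.134 × 17230 = 2308.8 mm.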